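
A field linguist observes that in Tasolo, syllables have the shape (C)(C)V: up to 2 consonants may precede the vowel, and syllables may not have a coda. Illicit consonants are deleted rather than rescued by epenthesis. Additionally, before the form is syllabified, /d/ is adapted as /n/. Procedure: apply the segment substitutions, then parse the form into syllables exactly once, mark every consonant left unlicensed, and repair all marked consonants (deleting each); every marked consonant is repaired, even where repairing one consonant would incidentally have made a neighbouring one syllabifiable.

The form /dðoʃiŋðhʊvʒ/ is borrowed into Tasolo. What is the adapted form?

Substitution: /d/ → /n/, giving /nðoʃiŋðhʊvʒ/.
The consonants /ŋ/, /v/, /ʒ/ cannot be parsed into a legal (C)(C)V syllable (no codas are permitted; onsets may contain at most 2 consonants).
Deletion applies to /ŋ/, /v/, /ʒ/.

nðoʃiðhʊ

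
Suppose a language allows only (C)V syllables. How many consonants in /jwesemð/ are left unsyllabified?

3

The consonants /j/, /m/, /ð/ cannot be parsed into a legal (C)V syllable (no codas are permitted; onsets are limited to one consonant).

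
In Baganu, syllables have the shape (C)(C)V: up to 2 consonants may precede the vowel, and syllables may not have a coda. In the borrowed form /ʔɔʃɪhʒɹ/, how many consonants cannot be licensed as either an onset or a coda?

The consonants /h/, /ʒ/, /ɹ/ cannot be parsed into a legal (C)(C)V syllable (no codas are permitted; onsets may contain at most 2 consonants).

3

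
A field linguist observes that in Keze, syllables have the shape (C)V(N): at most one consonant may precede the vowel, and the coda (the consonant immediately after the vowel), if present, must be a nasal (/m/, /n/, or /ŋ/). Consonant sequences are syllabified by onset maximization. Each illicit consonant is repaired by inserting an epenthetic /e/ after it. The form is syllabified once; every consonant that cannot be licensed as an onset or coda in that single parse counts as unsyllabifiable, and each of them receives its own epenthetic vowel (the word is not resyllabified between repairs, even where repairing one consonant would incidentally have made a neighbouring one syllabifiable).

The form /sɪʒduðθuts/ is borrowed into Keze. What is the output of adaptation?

Syllabifying with onset maximization leaves /ʒ/, /ð/, /t/, /s/ stranded (only a nasal (/m/, /n/, or /ŋ/) is licensed in coda position; onsets are limited to one consonant).
Inserting the epenthetic vowel yields /ʒ/ → /ʒe/, /ð/ → /ðe/, /t/ → /te/, /s/ → /se/.

sɪʒeduðeθutese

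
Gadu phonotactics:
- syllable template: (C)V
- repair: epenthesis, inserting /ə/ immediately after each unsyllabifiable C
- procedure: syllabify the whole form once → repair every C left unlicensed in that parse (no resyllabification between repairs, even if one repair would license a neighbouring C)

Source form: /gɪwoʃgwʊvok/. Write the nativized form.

gɪwoʃəgəwʊvokə

Under (C)V, the unsyllabifiable consonants are /ʃ/, /g/, /k/ (no codas are permitted; onsets are limited to one consonant).
Inserting the epenthetic vowel yields /ʃ/ → /ʃə/, /g/ → /gə/, /k/ → /kə/.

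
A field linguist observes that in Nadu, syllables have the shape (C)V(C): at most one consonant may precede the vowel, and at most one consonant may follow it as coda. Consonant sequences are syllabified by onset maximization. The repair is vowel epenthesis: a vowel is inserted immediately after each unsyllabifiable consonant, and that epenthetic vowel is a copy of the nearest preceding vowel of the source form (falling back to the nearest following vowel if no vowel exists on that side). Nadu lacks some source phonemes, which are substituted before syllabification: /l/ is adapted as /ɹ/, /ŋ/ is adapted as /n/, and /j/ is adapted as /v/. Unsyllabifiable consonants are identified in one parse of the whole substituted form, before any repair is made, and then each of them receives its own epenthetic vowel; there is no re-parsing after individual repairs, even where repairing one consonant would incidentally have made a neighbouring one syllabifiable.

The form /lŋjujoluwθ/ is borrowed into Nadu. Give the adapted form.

ɹunuvuvoɹuwθu

Substitution: /l/ → /ɹ/, /ŋ/ → /n/, /j/ → /v/, giving /ɹnvuvoɹuwθ/.
The consonants /ɹ/, /n/, /θ/ cannot be parsed into a legal (C)V(C) syllable (at most one coda consonant is licensed; onsets are limited to one consonant).
Inserting the epenthetic vowel yields /ɹ/ → /ɹu/, /n/ → /nu/, /θ/ → /θu/.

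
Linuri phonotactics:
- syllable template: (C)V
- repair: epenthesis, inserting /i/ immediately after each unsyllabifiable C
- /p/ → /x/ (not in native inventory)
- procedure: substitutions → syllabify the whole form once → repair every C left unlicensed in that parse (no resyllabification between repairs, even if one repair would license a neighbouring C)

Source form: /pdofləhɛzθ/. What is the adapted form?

xidofiləhɛziθi

Substitution: /p/ → /x/, giving /xdofləhɛzθ/.
Syllabifying with onset maximization leaves /x/, /f/, /z/, /θ/ stranded (no codas are permitted; onsets are limited to one consonant).
Each unlicensed consonant becomes the onset of a new syllable: /x/ → /xi/, /f/ → /fi/, /z/ → /zi/, /θ/ → /θi/.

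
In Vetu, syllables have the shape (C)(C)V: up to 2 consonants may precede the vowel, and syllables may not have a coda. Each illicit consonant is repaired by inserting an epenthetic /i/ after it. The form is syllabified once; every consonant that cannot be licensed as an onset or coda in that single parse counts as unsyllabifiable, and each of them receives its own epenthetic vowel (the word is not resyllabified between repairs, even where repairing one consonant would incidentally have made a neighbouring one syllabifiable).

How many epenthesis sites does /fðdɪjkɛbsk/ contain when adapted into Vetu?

4

The unsyllabifiable consonants are /f/, /b/, /s/, /k/; each receives one epenthetic vowel.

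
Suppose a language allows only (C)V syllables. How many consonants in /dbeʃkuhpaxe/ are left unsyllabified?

Under (C)V, the unsyllabifiable consonants are /d/, /ʃ/, /h/ (no codas are permitted; onsets are limited to one consonant).

3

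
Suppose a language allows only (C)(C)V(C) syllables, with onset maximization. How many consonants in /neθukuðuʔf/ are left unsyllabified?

Under (C)(C)V(C), the unsyllabifiable consonants are /f/ (at most one coda consonant is licensed; onsets may contain at most 2 consonants).

1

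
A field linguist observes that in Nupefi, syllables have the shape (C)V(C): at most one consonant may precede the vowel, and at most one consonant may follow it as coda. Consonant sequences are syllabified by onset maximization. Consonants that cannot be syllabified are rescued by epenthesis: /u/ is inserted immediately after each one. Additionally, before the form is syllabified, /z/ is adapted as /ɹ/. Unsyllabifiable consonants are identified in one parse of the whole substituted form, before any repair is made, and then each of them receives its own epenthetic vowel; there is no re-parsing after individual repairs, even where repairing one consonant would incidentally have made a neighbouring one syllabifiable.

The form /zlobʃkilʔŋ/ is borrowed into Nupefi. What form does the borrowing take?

Substitution: /z/ → /ɹ/, giving /ɹlobʃkilʔŋ/.
Syllabifying with onset maximization leaves /ɹ/, /ʃ/, /ʔ/, /ŋ/ stranded (at most one coda consonant is licensed; onsets are limited to one consonant).
Each unlicensed consonant becomes the onset of a new syllable: /ɹ/ → /ɹu/, /ʃ/ → /ʃu/, /ʔ/ → /ʔu/, /ŋ/ → /ŋu/.

ɹulobʃukilʔuŋu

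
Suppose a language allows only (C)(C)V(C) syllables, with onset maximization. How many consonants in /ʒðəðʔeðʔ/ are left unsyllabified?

Syllabifying with onset maximization leaves /ʔ/ stranded (at most one coda consonant is licensed; onsets may contain at most 2 consonants).

1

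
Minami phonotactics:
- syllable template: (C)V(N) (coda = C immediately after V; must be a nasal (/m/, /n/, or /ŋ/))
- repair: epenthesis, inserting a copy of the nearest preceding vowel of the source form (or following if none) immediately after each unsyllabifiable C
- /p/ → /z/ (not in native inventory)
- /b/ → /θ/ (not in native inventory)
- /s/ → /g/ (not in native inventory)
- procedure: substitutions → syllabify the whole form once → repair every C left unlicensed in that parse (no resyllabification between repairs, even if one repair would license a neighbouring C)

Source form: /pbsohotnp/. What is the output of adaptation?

Substitution: /p/ → /z/, /b/ → /θ/, /s/ → /g/, giving /zθgohotnz/.
The consonants /z/, /θ/, /t/, /n/, /z/ cannot be parsed into a legal (C)V(N) syllable (only a nasal (/m/, /n/, or /ŋ/) is licensed in coda position; onsets are limited to one consonant).
Epenthesis after each stranded consonant: /z/ → /zo/, /θ/ → /θo/, /t/ → /to/, /n/ → /no/, /z/ → /zo/.

zoθogohotonozo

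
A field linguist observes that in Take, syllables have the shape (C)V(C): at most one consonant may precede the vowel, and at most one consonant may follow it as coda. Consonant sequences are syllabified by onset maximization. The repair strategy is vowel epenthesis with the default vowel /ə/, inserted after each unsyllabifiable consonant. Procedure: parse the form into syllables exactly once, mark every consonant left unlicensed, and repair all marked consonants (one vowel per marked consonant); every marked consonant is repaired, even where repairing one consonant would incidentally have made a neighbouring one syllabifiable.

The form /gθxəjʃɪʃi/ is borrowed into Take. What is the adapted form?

gəθəxəjʃɪʃi

Syllabifying with onset maximization leaves /g/, /θ/ stranded (at most one coda consonant is licensed; onsets are limited to one consonant).
Each unlicensed consonant becomes the onset of a new syllable: /g/ → /gə/, /θ/ → /θə/.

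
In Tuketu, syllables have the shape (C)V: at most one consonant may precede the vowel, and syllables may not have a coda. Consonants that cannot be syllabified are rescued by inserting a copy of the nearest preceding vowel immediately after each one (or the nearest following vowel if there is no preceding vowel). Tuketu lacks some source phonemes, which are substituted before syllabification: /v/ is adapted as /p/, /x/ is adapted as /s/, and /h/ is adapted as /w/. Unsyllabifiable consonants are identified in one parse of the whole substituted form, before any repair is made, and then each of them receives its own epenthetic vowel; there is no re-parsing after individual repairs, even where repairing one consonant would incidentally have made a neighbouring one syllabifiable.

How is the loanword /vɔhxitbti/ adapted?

pɔwɔsitibiti

Substitution: /v/ → /p/, /h/ → /w/, /x/ → /s/, giving /pɔwsitbti/.
The consonants /w/, /t/, /b/ cannot be parsed into a legal (C)V syllable (no codas are permitted; onsets are limited to one consonant).
Epenthesis after each stranded consonant: /w/ → /wɔ/, /t/ → /ti/, /b/ → /bi/.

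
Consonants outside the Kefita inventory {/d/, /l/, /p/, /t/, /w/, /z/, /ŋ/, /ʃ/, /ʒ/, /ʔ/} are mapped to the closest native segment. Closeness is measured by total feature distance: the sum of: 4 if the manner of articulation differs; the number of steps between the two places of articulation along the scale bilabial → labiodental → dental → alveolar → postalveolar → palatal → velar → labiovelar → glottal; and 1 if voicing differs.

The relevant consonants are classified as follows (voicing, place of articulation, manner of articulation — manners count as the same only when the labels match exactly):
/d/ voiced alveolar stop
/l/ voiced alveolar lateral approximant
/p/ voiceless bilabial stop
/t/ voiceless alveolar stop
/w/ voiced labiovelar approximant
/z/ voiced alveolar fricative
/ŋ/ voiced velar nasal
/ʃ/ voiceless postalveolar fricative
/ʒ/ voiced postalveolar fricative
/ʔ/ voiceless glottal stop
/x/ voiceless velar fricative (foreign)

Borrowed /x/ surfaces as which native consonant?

/ʃ/ is closest: same manner (fricative), place distance 2 (velar→postalveolar), same voicing; total 2. Next closest is /ʒ/ at distance 3.

ʃ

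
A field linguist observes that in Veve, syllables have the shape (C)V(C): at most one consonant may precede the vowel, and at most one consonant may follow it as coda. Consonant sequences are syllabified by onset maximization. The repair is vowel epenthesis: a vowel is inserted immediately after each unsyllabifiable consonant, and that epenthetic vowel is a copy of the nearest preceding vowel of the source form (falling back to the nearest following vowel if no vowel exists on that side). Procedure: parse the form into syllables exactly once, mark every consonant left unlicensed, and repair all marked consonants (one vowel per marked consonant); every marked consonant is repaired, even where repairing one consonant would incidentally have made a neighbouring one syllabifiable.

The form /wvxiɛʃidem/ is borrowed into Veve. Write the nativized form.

wivixiɛʃidem

Under (C)V(C), the unsyllabifiable consonants are /w/, /v/ (at most one coda consonant is licensed; onsets are limited to one consonant).
Each unlicensed consonant becomes the onset of a new syllable: /w/ → /wi/, /v/ → /vi/.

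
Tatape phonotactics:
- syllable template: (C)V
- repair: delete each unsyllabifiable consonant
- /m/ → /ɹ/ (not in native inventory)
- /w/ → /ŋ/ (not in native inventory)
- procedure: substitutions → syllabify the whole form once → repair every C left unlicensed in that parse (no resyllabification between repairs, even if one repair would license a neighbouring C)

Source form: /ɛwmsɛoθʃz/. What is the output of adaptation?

Substitution: /w/ → /ŋ/, /m/ → /ɹ/, giving /ɛŋɹsɛoθʃz/.
Under (C)V, the unsyllabifiable consonants are /ŋ/, /ɹ/, /θ/, /ʃ/, /z/ (no codas are permitted; onsets are limited to one consonant).
Each unlicensed consonant is deleted: /ŋ/, /ɹ/, /θ/, /ʃ/, /z/.

ɛsɛo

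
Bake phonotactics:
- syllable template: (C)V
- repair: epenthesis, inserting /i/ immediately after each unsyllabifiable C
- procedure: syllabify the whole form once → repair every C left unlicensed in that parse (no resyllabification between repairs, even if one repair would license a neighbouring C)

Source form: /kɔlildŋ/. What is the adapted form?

kɔlilidiŋi

Syllabifying with onset maximization leaves /l/, /d/, /ŋ/ stranded (no codas are permitted; onsets are limited to one consonant).
Epenthesis after each stranded consonant: /l/ → /li/, /d/ → /di/, /ŋ/ → /ŋi/.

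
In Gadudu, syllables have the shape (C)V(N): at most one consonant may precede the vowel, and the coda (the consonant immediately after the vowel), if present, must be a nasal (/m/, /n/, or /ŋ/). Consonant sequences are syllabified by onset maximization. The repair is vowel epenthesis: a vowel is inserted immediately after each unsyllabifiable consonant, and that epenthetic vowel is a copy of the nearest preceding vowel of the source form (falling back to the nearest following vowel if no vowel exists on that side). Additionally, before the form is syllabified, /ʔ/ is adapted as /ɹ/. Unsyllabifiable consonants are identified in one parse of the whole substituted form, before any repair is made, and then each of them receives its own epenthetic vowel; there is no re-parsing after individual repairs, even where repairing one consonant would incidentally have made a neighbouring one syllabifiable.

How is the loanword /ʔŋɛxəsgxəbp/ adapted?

Substitution: /ʔ/ → /ɹ/, giving /ɹŋɛxəsgxəbp/.
Syllabifying with onset maximization leaves /ɹ/, /s/, /g/, /b/, /p/ stranded (only a nasal (/m/, /n/, or /ŋ/) is licensed in coda position; onsets are limited to one consonant).
Epenthesis after each stranded consonant: /ɹ/ → /ɹɛ/, /s/ → /sə/, /g/ → /gə/, /b/ → /bə/, /p/ → /pə/.

ɹɛŋɛxəsəgəxəbəpə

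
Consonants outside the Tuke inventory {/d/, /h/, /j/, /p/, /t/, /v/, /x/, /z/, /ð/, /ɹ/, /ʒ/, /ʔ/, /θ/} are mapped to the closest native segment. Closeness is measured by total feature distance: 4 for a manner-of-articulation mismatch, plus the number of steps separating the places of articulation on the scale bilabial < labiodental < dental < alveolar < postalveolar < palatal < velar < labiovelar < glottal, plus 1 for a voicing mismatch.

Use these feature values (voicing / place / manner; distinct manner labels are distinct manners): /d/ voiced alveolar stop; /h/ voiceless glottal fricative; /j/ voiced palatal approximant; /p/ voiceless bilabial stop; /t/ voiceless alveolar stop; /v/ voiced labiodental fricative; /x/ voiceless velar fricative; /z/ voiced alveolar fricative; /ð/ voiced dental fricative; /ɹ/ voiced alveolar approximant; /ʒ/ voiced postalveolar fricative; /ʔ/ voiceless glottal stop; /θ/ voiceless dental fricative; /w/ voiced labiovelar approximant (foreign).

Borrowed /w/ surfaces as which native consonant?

j

/j/ is closest: same manner (approximant), place distance 2 (labiovelar→palatal), same voicing; total 2. Next closest is /ɹ/ at distance 4.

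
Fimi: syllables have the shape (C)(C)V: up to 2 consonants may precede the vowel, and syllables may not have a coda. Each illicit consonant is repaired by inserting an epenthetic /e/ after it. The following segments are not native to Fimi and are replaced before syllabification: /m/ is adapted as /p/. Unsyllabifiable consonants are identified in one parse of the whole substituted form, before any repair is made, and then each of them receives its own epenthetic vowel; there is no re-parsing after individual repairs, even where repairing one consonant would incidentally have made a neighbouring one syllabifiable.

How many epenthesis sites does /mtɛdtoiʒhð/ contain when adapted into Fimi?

3

After substitution the input is /ptɛdtoiʒhð/.
The unsyllabifiable consonants are /ʒ/, /h/, /ð/; each receives one epenthetic vowel.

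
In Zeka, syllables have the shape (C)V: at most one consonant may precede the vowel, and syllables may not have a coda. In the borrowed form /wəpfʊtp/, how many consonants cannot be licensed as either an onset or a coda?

Syllabifying with onset maximization leaves /p/, /t/, /p/ stranded (no codas are permitted; onsets are limited to one consonant).

3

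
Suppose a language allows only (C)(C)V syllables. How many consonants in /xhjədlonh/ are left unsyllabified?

Syllabifying with onset maximization leaves /x/, /n/, /h/ stranded (no codas are permitted; onsets may contain at most 2 consonants).

3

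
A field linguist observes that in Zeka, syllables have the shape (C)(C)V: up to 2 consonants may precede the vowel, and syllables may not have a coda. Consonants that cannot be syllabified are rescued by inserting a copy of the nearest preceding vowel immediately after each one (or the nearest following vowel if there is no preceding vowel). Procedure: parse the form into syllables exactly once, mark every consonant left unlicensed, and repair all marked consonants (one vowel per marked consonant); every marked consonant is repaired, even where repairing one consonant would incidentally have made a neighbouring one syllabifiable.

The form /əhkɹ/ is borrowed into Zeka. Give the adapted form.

əhəkəɹə

Syllabifying with onset maximization leaves /h/, /k/, /ɹ/ stranded (no codas are permitted; onsets may contain at most 2 consonants).
Inserting the epenthetic vowel yields /h/ → /hə/, /k/ → /kə/, /ɹ/ → /ɹə/.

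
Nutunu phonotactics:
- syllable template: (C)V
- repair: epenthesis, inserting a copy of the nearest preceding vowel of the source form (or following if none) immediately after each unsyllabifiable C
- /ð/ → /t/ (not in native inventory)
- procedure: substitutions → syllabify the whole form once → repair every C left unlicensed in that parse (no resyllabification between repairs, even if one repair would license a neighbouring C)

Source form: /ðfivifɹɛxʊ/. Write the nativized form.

tifivifiɹɛxʊ

Substitution: /ð/ → /t/, giving /tfivifɹɛxʊ/.
The consonants /t/, /f/ cannot be parsed into a legal (C)V syllable (no codas are permitted; onsets are limited to one consonant).
Inserting the epenthetic vowel yields /t/ → /ti/, /f/ → /fi/.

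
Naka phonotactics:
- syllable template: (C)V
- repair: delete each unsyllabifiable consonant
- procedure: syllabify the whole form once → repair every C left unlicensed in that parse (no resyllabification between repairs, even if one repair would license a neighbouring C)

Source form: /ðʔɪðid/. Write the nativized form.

ʔɪði

Under (C)V, the unsyllabifiable consonants are /ð/, /d/ (no codas are permitted; onsets are limited to one consonant).
Deleting the stranded consonants removes /ð/, /d/.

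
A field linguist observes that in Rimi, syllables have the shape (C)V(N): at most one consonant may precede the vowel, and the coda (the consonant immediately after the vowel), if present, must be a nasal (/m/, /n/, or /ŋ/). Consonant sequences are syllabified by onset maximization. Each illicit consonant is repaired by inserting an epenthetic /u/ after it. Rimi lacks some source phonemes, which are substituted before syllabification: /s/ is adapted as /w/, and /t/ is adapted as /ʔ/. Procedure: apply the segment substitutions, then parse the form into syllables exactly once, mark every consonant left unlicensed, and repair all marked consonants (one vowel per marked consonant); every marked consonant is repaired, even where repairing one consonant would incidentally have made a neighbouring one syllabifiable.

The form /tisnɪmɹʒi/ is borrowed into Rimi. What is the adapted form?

Substitution: /t/ → /ʔ/, /s/ → /w/, giving /ʔiwnɪmɹʒi/.
Under (C)V(N), the unsyllabifiable consonants are /w/, /ɹ/ (only a nasal (/m/, /n/, or /ŋ/) is licensed in coda position; onsets are limited to one consonant).
Epenthesis after each stranded consonant: /w/ → /wu/, /ɹ/ → /ɹu/.

ʔiwunɪmɹuʒi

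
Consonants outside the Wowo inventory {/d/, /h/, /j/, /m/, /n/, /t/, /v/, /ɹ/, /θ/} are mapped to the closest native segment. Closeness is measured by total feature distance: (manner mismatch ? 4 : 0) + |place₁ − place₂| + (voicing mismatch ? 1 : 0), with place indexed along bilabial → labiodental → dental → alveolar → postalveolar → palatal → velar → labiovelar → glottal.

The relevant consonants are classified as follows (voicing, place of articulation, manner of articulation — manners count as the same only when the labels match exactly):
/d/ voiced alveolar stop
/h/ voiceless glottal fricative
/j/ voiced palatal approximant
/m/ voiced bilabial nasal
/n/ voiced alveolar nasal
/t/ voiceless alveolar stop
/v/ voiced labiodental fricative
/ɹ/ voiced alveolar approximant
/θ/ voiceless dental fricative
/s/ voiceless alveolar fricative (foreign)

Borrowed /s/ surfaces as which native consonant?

/θ/ is closest: same manner (fricative), place distance 1 (alveolar→dental), same voicing; total 1. Next closest is /v/ at distance 3.

θ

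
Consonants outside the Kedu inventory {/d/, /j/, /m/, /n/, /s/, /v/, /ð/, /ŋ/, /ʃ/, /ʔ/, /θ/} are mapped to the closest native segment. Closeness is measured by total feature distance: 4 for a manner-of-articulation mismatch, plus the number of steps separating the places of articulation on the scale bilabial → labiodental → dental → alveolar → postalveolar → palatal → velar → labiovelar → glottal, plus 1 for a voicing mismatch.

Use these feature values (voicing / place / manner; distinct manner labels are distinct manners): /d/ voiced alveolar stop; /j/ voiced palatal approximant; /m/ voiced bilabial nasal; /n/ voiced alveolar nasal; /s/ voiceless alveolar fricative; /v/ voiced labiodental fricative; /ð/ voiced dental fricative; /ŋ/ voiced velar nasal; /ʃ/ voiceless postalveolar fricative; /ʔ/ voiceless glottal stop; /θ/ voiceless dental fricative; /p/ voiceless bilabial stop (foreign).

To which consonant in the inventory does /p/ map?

d

/d/ is closest: same manner (stop), place distance 3 (bilabial→alveolar), voicing differs (+1); total 4. Next closest is /m/ at distance 5.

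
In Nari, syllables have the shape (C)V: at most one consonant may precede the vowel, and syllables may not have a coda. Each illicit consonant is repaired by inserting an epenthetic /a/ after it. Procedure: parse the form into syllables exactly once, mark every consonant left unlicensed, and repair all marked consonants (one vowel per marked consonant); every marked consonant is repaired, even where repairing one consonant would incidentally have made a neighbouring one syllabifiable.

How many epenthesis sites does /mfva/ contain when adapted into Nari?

The unsyllabifiable consonants are /m/, /f/; each receives one epenthetic vowel.

2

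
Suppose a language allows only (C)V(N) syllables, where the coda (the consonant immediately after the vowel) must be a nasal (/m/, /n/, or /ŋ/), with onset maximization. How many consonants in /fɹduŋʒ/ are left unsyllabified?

3

Under (C)V(N), the unsyllabifiable consonants are /f/, /ɹ/, /ʒ/ (only a nasal (/m/, /n/, or /ŋ/) is licensed in coda position; onsets are limited to one consonant).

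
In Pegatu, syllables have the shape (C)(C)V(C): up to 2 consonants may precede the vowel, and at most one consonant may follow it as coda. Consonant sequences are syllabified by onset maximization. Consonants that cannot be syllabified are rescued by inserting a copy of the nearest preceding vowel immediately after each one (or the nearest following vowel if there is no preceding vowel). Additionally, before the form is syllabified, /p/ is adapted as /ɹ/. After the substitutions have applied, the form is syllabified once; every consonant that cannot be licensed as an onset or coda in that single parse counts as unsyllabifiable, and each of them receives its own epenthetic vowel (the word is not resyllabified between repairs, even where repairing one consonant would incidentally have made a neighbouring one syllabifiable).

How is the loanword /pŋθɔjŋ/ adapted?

ɹɔŋθɔjŋɔ

Substitution: /p/ → /ɹ/, giving /ɹŋθɔjŋ/.
Syllabifying with onset maximization leaves /ɹ/, /ŋ/ stranded (at most one coda consonant is licensed; onsets may contain at most 2 consonants).
Epenthesis after each stranded consonant: /ɹ/ → /ɹɔ/, /ŋ/ → /ŋɔ/.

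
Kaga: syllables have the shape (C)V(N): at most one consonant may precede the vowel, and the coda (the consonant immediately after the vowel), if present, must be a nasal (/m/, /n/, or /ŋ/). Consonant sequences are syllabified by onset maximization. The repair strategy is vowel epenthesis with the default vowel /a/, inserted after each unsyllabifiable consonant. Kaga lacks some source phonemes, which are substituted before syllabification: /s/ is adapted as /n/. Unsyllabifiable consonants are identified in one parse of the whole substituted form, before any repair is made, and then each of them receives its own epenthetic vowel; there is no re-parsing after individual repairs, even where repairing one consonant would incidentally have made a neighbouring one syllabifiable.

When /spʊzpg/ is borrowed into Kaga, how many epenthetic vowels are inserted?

After substitution the input is /npʊzpg/.
The unsyllabifiable consonants are /n/, /z/, /p/, /g/; each receives one epenthetic vowel.

4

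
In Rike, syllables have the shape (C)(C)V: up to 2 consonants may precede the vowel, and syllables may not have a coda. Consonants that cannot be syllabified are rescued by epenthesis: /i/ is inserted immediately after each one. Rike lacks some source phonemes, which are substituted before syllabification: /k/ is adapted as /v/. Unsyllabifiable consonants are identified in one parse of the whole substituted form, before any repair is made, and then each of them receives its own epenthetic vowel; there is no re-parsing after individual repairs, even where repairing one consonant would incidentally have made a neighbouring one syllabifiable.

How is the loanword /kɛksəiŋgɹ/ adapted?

Substitution: /k/ → /v/, giving /vɛvsəiŋgɹ/.
Under (C)(C)V, the unsyllabifiable consonants are /ŋ/, /g/, /ɹ/ (no codas are permitted; onsets may contain at most 2 consonants).
Epenthesis after each stranded consonant: /ŋ/ → /ŋi/, /g/ → /gi/, /ɹ/ → /ɹi/.

vɛvsəiŋigiɹi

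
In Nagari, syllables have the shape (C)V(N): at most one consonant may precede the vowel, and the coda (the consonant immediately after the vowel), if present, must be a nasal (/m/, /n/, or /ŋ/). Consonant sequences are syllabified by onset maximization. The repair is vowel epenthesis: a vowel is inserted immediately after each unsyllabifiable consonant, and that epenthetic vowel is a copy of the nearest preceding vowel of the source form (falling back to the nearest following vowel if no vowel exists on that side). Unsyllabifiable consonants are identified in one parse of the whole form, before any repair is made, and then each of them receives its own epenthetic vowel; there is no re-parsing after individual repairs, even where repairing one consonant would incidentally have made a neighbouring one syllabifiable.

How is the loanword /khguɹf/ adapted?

kuhuguɹufu

Syllabifying with onset maximization leaves /k/, /h/, /ɹ/, /f/ stranded (only a nasal (/m/, /n/, or /ŋ/) is licensed in coda position; onsets are limited to one consonant).
Epenthesis after each stranded consonant: /k/ → /ku/, /h/ → /hu/, /ɹ/ → /ɹu/, /f/ → /fu/.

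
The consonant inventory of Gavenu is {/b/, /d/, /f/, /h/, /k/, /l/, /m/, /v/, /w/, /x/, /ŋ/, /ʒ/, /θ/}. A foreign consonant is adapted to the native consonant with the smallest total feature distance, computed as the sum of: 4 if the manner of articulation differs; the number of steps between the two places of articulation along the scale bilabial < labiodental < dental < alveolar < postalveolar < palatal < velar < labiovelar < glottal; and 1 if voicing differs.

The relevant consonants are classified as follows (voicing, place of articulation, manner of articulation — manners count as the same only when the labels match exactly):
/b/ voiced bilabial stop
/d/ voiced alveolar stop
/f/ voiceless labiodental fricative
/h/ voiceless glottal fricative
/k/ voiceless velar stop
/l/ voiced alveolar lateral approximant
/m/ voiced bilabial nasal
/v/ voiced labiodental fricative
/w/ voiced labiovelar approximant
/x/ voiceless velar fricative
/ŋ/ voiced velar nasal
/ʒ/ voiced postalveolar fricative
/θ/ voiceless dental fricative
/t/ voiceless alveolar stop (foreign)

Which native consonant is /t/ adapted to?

/d/ is closest: same manner (stop), place distance 0 (alveolar→alveolar), voicing differs (+1); total 1. Next closest is /k/ at distance 3.

d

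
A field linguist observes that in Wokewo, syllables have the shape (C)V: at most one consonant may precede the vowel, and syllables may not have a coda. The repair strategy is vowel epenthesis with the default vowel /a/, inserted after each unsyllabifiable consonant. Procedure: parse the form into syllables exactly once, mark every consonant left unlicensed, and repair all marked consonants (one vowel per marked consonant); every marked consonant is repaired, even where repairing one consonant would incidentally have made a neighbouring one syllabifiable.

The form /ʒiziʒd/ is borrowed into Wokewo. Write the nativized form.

ʒiziʒada

The consonants /ʒ/, /d/ cannot be parsed into a legal (C)V syllable (no codas are permitted; onsets are limited to one consonant).
Each unlicensed consonant becomes the onset of a new syllable: /ʒ/ → /ʒa/, /d/ → /da/.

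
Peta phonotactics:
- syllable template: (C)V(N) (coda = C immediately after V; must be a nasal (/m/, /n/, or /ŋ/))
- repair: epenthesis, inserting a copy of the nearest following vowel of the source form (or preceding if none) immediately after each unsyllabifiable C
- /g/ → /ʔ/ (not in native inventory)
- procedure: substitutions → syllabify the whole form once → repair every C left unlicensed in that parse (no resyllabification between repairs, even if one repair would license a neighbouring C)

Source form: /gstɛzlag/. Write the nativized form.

Substitution: /g/ → /ʔ/, giving /ʔstɛzlaʔ/.
Syllabifying with onset maximization leaves /ʔ/, /s/, /z/, /ʔ/ stranded (only a nasal (/m/, /n/, or /ŋ/) is licensed in coda position; onsets are limited to one consonant).
Each unlicensed consonant becomes the onset of a new syllable: /ʔ/ → /ʔɛ/, /s/ → /sɛ/, /z/ → /za/, /ʔ/ → /ʔa/.

ʔɛsɛtɛzalaʔa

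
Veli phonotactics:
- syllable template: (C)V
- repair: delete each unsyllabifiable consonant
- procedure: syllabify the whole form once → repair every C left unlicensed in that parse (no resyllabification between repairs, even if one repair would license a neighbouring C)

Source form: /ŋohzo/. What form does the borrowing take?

ŋozo

The consonants /h/ cannot be parsed into a legal (C)V syllable (no codas are permitted; onsets are limited to one consonant).
Deleting the stranded consonants removes /h/.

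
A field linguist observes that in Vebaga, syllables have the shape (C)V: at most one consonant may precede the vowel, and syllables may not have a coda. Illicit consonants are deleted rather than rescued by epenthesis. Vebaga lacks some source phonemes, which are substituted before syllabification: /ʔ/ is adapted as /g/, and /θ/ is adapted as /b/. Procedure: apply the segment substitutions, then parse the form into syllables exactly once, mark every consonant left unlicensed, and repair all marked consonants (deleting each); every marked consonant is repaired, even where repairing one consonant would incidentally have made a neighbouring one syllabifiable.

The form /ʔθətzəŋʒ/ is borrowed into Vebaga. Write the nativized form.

bəzə

Substitution: /ʔ/ → /g/, /θ/ → /b/, giving /gbətzəŋʒ/.
Under (C)V, the unsyllabifiable consonants are /g/, /t/, /ŋ/, /ʒ/ (no codas are permitted; onsets are limited to one consonant).
Each unlicensed consonant is deleted: /g/, /t/, /ŋ/, /ʒ/.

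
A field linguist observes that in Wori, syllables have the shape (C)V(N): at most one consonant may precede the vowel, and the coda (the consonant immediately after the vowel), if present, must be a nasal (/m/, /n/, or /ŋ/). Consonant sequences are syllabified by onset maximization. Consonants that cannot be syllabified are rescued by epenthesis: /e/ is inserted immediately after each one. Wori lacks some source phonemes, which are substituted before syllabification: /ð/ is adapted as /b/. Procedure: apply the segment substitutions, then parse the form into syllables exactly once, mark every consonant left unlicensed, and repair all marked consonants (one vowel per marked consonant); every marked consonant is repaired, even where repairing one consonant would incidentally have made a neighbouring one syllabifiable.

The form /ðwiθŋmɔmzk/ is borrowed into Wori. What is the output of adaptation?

Substitution: /ð/ → /b/, giving /bwiθŋmɔmzk/.
The consonants /b/, /θ/, /ŋ/, /z/, /k/ cannot be parsed into a legal (C)V(N) syllable (only a nasal (/m/, /n/, or /ŋ/) is licensed in coda position; onsets are limited to one consonant).
Inserting the epenthetic vowel yields /b/ → /be/, /θ/ → /θe/, /ŋ/ → /ŋe/, /z/ → /ze/, /k/ → /ke/.

bewiθeŋemɔmzeke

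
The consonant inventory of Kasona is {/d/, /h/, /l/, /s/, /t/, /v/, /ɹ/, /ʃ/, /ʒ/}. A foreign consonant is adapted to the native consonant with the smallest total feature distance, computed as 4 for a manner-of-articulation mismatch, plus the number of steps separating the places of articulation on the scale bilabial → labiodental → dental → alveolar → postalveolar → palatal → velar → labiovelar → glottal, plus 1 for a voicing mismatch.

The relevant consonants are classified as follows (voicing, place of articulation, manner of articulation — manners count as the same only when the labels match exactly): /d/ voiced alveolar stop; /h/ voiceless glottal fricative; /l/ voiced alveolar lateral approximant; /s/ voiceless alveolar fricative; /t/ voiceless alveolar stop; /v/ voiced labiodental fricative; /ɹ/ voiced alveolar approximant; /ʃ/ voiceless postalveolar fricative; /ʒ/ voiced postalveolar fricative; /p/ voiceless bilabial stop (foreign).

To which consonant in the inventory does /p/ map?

/t/ is closest: same manner (stop), place distance 3 (bilabial→alveolar), same voicing; total 3. Next closest is /d/ at distance 4.

t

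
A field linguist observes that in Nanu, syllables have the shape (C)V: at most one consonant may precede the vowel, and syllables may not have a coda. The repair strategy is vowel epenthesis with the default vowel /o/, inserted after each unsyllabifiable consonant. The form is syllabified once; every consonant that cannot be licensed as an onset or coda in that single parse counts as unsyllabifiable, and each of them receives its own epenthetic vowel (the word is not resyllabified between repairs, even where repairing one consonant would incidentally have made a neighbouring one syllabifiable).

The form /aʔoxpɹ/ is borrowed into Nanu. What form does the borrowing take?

aʔoxopoɹo

Syllabifying with onset maximization leaves /x/, /p/, /ɹ/ stranded (no codas are permitted; onsets are limited to one consonant).
Each unlicensed consonant becomes the onset of a new syllable: /x/ → /xo/, /p/ → /po/, /ɹ/ → /ɹo/.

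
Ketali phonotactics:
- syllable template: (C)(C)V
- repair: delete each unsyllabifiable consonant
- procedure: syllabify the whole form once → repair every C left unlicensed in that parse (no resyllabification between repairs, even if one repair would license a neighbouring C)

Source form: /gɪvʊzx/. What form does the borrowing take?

Syllabifying with onset maximization leaves /z/, /x/ stranded (no codas are permitted; onsets may contain at most 2 consonants).
Deleting the stranded consonants removes /z/, /x/.

gɪvʊ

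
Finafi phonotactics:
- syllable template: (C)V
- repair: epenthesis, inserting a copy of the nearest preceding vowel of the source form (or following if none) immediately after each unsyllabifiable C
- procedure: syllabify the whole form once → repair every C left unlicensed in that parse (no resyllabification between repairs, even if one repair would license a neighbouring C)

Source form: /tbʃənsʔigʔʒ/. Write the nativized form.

təbəʃənəsəʔigiʔiʒi

The consonants /t/, /b/, /n/, /s/, /g/, /ʔ/, /ʒ/ cannot be parsed into a legal (C)V syllable (no codas are permitted; onsets are limited to one consonant).
Each unlicensed consonant becomes the onset of a new syllable: /t/ → /tə/, /b/ → /bə/, /n/ → /nə/, /s/ → /sə/, /g/ → /gi/, /ʔ/ → /ʔi/, /ʒ/ → /ʒi/.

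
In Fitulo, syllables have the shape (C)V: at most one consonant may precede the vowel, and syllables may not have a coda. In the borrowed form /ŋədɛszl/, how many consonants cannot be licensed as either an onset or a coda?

3

The consonants /s/, /z/, /l/ cannot be parsed into a legal (C)V syllable (no codas are permitted; onsets are limited to one consonant).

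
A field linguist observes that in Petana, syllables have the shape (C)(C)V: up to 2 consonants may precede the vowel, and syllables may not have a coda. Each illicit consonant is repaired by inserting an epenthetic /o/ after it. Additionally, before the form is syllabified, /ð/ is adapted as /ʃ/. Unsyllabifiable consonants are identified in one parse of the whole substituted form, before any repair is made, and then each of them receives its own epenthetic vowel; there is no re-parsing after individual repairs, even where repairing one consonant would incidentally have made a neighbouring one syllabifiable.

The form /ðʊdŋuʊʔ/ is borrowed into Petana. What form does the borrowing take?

Substitution: /ð/ → /ʃ/, giving /ʃʊdŋuʊʔ/.
Under (C)(C)V, the unsyllabifiable consonants are /ʔ/ (no codas are permitted; onsets may contain at most 2 consonants).
Inserting the epenthetic vowel yields /ʔ/ → /ʔo/.

ʃʊdŋuʊʔo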